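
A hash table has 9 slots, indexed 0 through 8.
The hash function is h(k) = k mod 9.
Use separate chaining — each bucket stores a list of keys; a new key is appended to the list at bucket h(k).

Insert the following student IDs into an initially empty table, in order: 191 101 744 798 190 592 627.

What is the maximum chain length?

191 → bucket 2
101 → bucket 2 (collision)
744 → bucket 6
798 → bucket 6 (collision)
190 → bucket 1
592 → bucket 7
627 → bucket 6 (collision)
Final buckets:
0: .
1: 190
2: 191 -> 101
3: .
4: .
5: .
6: 744 -> 798 -> 627
7: 592
8: .

3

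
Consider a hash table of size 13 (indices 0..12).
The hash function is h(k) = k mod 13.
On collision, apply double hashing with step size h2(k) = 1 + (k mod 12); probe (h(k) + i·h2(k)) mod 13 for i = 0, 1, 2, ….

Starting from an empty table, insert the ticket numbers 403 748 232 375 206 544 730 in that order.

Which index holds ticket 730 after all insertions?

9

Insert 403: h=0, slot 0 empty → index 0.
Insert 748: h=7, slot 7 empty → index 7.
Insert 232: h=11, slot 11 empty → index 11.
Insert 375: h=11, h2=4, slot 11 occupied → index 2.
Insert 206: h=11, h2=3, slot 11 occupied → index 1.
Insert 544: h=11, h2=5, slot 11 occupied → index 3.
Insert 730: h=2, h2=11, slots 2,0,11 occupied → index 9.
Table: [403, 206, 375, 544, —, —, —, 748, —, 730, —, 232, —]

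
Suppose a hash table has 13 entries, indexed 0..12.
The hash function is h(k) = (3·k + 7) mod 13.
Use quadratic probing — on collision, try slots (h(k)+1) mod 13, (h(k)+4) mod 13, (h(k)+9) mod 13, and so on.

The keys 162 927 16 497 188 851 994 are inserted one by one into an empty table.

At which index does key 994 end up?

162 hashes to 12; slot 12 is free => place at 12.
927 hashes to 6; slot 6 is free => place at 6.
16 hashes to 3; slot 3 is free => place at 3.
497 hashes to 3; 3 taken => place at 4.
188 hashes to 12; 12 taken => place at 0.
851 hashes to 12; 12,0,3 taken => place at 8.
994 hashes to 12; 12,0,3,8 taken => place at 2.
Table: [188, ∅, 994, 16, 497, ∅, 927, ∅, 851, ∅, ∅, ∅, 162]

2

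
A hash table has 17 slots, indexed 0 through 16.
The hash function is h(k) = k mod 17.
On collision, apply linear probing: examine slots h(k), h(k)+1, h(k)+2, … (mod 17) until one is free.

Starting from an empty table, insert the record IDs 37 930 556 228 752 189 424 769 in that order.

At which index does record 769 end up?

37 hashes to 3; slot 3 is free -> place at 3.
930 hashes to 12; slot 12 is free -> place at 12.
556 hashes to 12; 12 taken -> place at 13.
228 hashes to 7; slot 7 is free -> place at 7.
752 hashes to 4; slot 4 is free -> place at 4.
189 hashes to 2; slot 2 is free -> place at 2.
424 hashes to 16; slot 16 is free -> place at 16.
769 hashes to 4; 4 taken -> place at 5.
Table: [—, —, 189, 37, 752, 769, —, 228, —, —, —, —, 930, 556, —, —, 424]

5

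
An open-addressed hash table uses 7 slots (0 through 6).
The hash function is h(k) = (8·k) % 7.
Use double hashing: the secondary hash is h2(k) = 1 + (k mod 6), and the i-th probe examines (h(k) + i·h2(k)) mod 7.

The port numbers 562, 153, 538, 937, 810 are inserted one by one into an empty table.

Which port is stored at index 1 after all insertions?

562: h=2 → slot 2
153: h=6 → slot 6
538: h=6, h2=5, probe 6,4 → slot 4
937: h=6, h2=2, probe 6,1 → slot 1
810: h=5 → slot 5
Table: [∅, 937, 562, ∅, 538, 810, 153]

937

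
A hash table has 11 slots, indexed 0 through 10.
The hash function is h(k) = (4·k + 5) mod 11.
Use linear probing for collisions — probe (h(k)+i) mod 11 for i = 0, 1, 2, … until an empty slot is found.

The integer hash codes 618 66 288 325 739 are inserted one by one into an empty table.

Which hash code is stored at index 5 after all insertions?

66

Insert 618: h=2, slot 2 empty -> index 2.
Insert 66: h=5, slot 5 empty -> index 5.
Insert 288: h=2, slot 2 occupied -> index 3.
Insert 325: h=7, slot 7 empty -> index 7.
Insert 739: h=2, slots 2,3 occupied -> index 4.
Table: [—, —, 618, 288, 739, 66, —, 325, —, —, —]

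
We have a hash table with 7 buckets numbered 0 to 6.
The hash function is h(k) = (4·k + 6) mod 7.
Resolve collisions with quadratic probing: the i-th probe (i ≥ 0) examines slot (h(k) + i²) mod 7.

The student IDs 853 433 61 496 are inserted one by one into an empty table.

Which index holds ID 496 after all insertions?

6

853: h=2 → slot 2
433: h=2, probe 2,3 → slot 3
61: h=5 → slot 5
496: h=2, probe 2,3,6 → slot 6
Table: [-, -, 853, 433, -, 61, 496]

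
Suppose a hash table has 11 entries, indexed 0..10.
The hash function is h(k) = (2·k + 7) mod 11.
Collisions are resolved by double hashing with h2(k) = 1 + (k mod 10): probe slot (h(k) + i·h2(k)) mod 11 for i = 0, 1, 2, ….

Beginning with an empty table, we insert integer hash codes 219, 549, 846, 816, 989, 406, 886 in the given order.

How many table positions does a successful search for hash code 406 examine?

3

219: h=5 → slot 5
549: h=5, h2=10, probe 5,4 → slot 4
846: h=5, h2=7, probe 5,1 → slot 1
816: h=0 → slot 0
989: h=5, h2=10, probe 5,4,3 → slot 3
406: h=5, h2=7, probe 5,1,8 → slot 8
886: h=8, h2=7, probe 8,4,0,7 → slot 7
Table: [816, 846, _, 989, 549, 219, _, 886, 406, _, _]
Lookup 406: h=5, h2=7, probe 5,1,8 → found at 8.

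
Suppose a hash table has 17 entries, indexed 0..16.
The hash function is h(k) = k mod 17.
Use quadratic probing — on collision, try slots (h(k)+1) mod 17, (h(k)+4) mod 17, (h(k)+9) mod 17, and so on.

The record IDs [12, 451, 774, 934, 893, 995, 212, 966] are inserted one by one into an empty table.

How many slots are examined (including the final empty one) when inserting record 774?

12 hashes to 12; slot 12 is free -> place at 12.
451 hashes to 9; slot 9 is free -> place at 9.
774 hashes to 9; 9 taken -> place at 10.
934 hashes to 16; slot 16 is free -> place at 16.
893 hashes to 9; 9,10 taken -> place at 13.
995 hashes to 9; 9,10,13 taken -> place at 1.
212 hashes to 8; slot 8 is free -> place at 8.
966 hashes to 14; slot 14 is free -> place at 14.
Table: [∅, 995, ∅, ∅, ∅, ∅, ∅, ∅, 212, 451, 774, ∅, 12, 893, 966, ∅, 934]

2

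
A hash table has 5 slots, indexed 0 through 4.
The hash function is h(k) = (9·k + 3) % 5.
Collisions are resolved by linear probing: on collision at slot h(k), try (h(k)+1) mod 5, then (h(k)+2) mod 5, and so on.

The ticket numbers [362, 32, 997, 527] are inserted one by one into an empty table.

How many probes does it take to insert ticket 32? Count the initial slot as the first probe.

362 hashes to 1; slot 1 is free → place at 1.
32 hashes to 1; 1 taken → place at 2.
997 hashes to 1; 1,2 taken → place at 3.
527 hashes to 1; 1,2,3 taken → place at 4.
Table: [-, 362, 32, 997, 527]

2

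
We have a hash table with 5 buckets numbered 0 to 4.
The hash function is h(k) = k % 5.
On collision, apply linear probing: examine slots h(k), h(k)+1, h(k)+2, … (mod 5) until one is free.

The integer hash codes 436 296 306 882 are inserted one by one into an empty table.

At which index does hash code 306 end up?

3

436 hashes to 1; slot 1 is free -> place at 1.
296 hashes to 1; 1 taken -> place at 2.
306 hashes to 1; 1,2 taken -> place at 3.
882 hashes to 2; 2,3 taken -> place at 4.
Table: [_, 436, 296, 306, 882]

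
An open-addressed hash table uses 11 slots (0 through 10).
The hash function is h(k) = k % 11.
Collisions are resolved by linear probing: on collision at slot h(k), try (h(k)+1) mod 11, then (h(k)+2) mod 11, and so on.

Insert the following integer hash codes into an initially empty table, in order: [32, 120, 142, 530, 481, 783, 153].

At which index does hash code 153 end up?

32 hashes to 10; slot 10 is free -> place at 10.
120 hashes to 10; 10 taken -> place at 0.
142 hashes to 10; 10,0 taken -> place at 1.
530 hashes to 2; slot 2 is free -> place at 2.
481 hashes to 8; slot 8 is free -> place at 8.
783 hashes to 2; 2 taken -> place at 3.
153 hashes to 10; 10,0,1,2,3 taken -> place at 4.
Table: [120, 142, 530, 783, 153, ∅, ∅, ∅, 481, ∅, 32]

4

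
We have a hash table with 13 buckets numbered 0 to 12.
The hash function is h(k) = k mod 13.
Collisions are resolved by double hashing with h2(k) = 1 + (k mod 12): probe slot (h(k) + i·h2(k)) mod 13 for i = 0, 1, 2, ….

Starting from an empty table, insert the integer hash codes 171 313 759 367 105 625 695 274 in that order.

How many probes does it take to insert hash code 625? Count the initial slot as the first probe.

4

171 hashes to 2; slot 2 is free -> place at 2.
313 hashes to 1; slot 1 is free -> place at 1.
759 hashes to 5; slot 5 is free -> place at 5.
367 hashes to 3; slot 3 is free -> place at 3.
105 hashes to 1, h2=10; 1 taken -> place at 11.
625 hashes to 1, h2=2; 1,3,5 taken -> place at 7.
695 hashes to 6; slot 6 is free -> place at 6.
274 hashes to 1, h2=11; 1 taken -> place at 12.
Table: [—, 313, 171, 367, —, 759, 695, 625, —, —, —, 105, 274]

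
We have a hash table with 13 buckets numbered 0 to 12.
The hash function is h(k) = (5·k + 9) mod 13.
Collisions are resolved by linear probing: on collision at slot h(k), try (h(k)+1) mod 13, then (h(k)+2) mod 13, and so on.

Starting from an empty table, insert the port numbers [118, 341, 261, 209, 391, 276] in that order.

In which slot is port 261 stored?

118 hashes to 1; slot 1 is free → place at 1.
341 hashes to 11; slot 11 is free → place at 11.
261 hashes to 1; 1 taken → place at 2.
209 hashes to 1; 1,2 taken → place at 3.
391 hashes to 1; 1,2,3 taken → place at 4.
276 hashes to 11; 11 taken → place at 12.
Table: [-, 118, 261, 209, 391, -, -, -, -, -, -, 341, 276]

2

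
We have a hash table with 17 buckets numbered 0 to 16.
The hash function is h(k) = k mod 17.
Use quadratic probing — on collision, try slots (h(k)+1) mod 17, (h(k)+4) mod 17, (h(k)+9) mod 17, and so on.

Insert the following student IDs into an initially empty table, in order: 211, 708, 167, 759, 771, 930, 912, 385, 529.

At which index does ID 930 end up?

211: h=7 => slot 7
708: h=11 => slot 11
167: h=14 => slot 14
759: h=11, probe 11,12 => slot 12
771: h=6 => slot 6
930: h=12, probe 12,13 => slot 13
912: h=11, probe 11,12,15 => slot 15
385: h=11, probe 11,12,15,3 => slot 3
529: h=2 => slot 2
Table: [∅, ∅, 529, 385, ∅, ∅, 771, 211, ∅, ∅, ∅, 708, 759, 930, 167, 912, ∅]

13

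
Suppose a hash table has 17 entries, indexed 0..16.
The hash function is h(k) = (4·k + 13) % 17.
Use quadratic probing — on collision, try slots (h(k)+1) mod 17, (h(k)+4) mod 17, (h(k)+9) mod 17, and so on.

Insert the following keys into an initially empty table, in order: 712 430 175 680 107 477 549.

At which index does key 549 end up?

8

712: h=5 -> slot 5
430: h=16 -> slot 16
175: h=16, probe 16,0 -> slot 0
680: h=13 -> slot 13
107: h=16, probe 16,0,3 -> slot 3
477: h=0, probe 0,1 -> slot 1
549: h=16, probe 16,0,3,8 -> slot 8
Table: [175, 477, —, 107, —, 712, —, —, 549, —, —, —, —, 680, —, —, 430]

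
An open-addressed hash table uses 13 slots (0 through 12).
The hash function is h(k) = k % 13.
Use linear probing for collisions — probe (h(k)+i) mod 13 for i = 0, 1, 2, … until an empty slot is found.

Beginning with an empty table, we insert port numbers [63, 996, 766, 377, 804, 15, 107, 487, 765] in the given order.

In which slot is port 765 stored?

4

63: h=11 -> slot 11
996: h=8 -> slot 8
766: h=12 -> slot 12
377: h=0 -> slot 0
804: h=11, probe 11,12,0,1 -> slot 1
15: h=2 -> slot 2
107: h=3 -> slot 3
487: h=6 -> slot 6
765: h=11, probe 11,12,0,1,2,3,4 -> slot 4
Table: [377, 804, 15, 107, 765, _, 487, _, 996, _, _, 63, 766]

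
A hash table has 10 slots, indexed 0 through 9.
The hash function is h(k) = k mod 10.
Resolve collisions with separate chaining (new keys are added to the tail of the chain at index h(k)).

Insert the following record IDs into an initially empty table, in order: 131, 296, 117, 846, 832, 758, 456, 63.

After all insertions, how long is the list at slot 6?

3

131 -> bucket 1
296 -> bucket 6
117 -> bucket 7
846 -> bucket 6 (collision)
832 -> bucket 2
758 -> bucket 8
456 -> bucket 6 (collision)
63 -> bucket 3
Final buckets:
0: _
1: 131
2: 832
3: 63
4: _
5: _
6: 296 -> 846 -> 456
7: 117
8: 758
9: _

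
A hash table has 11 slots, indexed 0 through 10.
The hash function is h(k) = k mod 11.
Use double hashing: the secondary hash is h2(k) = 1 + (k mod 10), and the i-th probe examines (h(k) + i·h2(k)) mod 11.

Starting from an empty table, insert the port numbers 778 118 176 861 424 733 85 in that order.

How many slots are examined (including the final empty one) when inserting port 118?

2

778: h=8 => slot 8
118: h=8, h2=9, probe 8,6 => slot 6
176: h=0 => slot 0
861: h=3 => slot 3
424: h=6, h2=5, probe 6,0,5 => slot 5
733: h=7 => slot 7
85: h=8, h2=6, probe 8,3,9 => slot 9
Table: [176, _, _, 861, _, 424, 118, 733, 778, 85, _]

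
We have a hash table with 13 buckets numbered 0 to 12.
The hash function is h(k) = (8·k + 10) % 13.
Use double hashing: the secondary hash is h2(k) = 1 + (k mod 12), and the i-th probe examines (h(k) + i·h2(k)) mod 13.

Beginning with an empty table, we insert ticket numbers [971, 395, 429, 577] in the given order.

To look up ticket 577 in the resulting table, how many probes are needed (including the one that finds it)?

2

Insert 971: h=4, slot 4 empty → index 4.
Insert 395: h=11, slot 11 empty → index 11.
Insert 429: h=10, slot 10 empty → index 10.
Insert 577: h=11, h2=2, slot 11 occupied → index 0.
Table: [577, ., ., ., 971, ., ., ., ., ., 429, 395, .]
Lookup 577: h=11, h2=2, probe 11,0 → found at 0.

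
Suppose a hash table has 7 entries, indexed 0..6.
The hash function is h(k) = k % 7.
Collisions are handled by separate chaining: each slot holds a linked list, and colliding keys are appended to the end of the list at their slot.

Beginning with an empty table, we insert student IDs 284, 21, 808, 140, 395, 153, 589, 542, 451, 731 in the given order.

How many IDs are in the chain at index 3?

5

Insert 284: h=4, bucket 4 empty → new chain.
Insert 21: h=0, bucket 0 empty → new chain.
Insert 808: h=3, bucket 3 empty → new chain.
Insert 140: h=0, bucket 0 nonempty → append to chain.
Insert 395: h=3, bucket 3 nonempty → append to chain.
Insert 153: h=6, bucket 6 empty → new chain.
Insert 589: h=1, bucket 1 empty → new chain.
Insert 542: h=3, bucket 3 nonempty → append to chain.
Insert 451: h=3, bucket 3 nonempty → append to chain.
Insert 731: h=3, bucket 3 nonempty → append to chain.
Final buckets:
0: 21 -> 140
1: 589
2: ∅
3: 808 -> 395 -> 542 -> 451 -> 731
4: 284
5: ∅
6: 153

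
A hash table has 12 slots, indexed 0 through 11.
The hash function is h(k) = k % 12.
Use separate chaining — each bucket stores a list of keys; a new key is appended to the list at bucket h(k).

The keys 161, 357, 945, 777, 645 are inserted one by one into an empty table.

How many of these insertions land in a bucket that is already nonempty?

Insert 161: h=5, bucket 5 empty -> new chain.
Insert 357: h=9, bucket 9 empty -> new chain.
Insert 945: h=9, bucket 9 nonempty -> append to chain.
Insert 777: h=9, bucket 9 nonempty -> append to chain.
Insert 645: h=9, bucket 9 nonempty -> append to chain.
Final buckets:
0: —
1: —
2: —
3: —
4: —
5: 161
6: —
7: —
8: —
9: 357 -> 945 -> 777 -> 645
10: —
11: —

3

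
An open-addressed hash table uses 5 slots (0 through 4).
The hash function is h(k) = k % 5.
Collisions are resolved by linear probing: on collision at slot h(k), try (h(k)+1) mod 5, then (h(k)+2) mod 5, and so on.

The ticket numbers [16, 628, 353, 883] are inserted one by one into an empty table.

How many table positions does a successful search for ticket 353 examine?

16: h=1 -> slot 1
628: h=3 -> slot 3
353: h=3, probe 3,4 -> slot 4
883: h=3, probe 3,4,0 -> slot 0
Table: [883, 16, _, 628, 353]
Lookup 353: h=3, probe 3,4 → found at 4.

2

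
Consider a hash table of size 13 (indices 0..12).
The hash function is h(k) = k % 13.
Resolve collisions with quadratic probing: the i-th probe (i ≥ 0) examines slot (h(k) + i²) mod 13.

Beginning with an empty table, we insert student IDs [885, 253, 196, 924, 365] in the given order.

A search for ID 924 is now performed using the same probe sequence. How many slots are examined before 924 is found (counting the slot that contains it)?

Insert 885: h=1, slot 1 empty -> index 1.
Insert 253: h=6, slot 6 empty -> index 6.
Insert 196: h=1, slot 1 occupied -> index 2.
Insert 924: h=1, slots 1,2 occupied -> index 5.
Insert 365: h=1, slots 1,2,5 occupied -> index 10.
Table: [-, 885, 196, -, -, 924, 253, -, -, -, 365, -, -]
Lookup 924: h=1, probe 1,2,5 → found at 5.

3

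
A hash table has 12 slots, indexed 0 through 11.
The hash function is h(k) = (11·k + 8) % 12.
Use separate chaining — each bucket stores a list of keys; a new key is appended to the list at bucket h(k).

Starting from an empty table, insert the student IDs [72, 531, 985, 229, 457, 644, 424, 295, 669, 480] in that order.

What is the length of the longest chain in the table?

3

Insert 72: h=8, bucket 8 empty -> new chain.
Insert 531: h=5, bucket 5 empty -> new chain.
Insert 985: h=7, bucket 7 empty -> new chain.
Insert 229: h=7, bucket 7 nonempty -> append to chain.
Insert 457: h=7, bucket 7 nonempty -> append to chain.
Insert 644: h=0, bucket 0 empty -> new chain.
Insert 424: h=4, bucket 4 empty -> new chain.
Insert 295: h=1, bucket 1 empty -> new chain.
Insert 669: h=11, bucket 11 empty -> new chain.
Insert 480: h=8, bucket 8 nonempty -> append to chain.
Final buckets:
0: 644
1: 295
2: _
3: _
4: 424
5: 531
6: _
7: 985 -> 229 -> 457
8: 72 -> 480
9: _
10: _
11: 669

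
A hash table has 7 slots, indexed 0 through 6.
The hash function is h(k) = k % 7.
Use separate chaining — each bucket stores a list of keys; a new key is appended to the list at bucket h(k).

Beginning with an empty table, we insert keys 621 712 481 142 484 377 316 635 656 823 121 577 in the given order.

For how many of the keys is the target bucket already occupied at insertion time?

621 → bucket 5
712 → bucket 5 (collision)
481 → bucket 5 (collision)
142 → bucket 2
484 → bucket 1
377 → bucket 6
316 → bucket 1 (collision)
635 → bucket 5 (collision)
656 → bucket 5 (collision)
823 → bucket 4
121 → bucket 2 (collision)
577 → bucket 3
Final buckets:
0: —
1: 484 -> 316
2: 142 -> 121
3: 577
4: 823
5: 621 -> 712 -> 481 -> 635 -> 656
6: 377

6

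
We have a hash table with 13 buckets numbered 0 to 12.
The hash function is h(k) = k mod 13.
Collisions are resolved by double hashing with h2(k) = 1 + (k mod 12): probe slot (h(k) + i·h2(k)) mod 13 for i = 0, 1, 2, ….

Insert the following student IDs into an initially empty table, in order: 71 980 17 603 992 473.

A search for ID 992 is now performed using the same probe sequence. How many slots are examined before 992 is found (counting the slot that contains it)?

71 hashes to 6; slot 6 is free → place at 6.
980 hashes to 5; slot 5 is free → place at 5.
17 hashes to 4; slot 4 is free → place at 4.
603 hashes to 5, h2=4; 5 taken → place at 9.
992 hashes to 4, h2=9; 4 taken → place at 0.
473 hashes to 5, h2=6; 5 taken → place at 11.
Table: [992, —, —, —, 17, 980, 71, —, —, 603, —, 473, —]
Lookup 992: h=4, h2=9, probe 4,0 → found at 0.

2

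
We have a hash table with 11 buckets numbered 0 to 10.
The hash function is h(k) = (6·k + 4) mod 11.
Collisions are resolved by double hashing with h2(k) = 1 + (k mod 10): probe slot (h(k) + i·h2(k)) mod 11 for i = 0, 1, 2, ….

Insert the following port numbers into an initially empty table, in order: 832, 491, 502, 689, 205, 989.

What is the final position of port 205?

8

Insert 832: h=2, slot 2 empty → index 2.
Insert 491: h=2, h2=2, slot 2 occupied → index 4.
Insert 502: h=2, h2=3, slot 2 occupied → index 5.
Insert 689: h=2, h2=10, slot 2 occupied → index 1.
Insert 205: h=2, h2=6, slot 2 occupied → index 8.
Insert 989: h=9, slot 9 empty → index 9.
Table: [_, 689, 832, _, 491, 502, _, _, 205, 989, _]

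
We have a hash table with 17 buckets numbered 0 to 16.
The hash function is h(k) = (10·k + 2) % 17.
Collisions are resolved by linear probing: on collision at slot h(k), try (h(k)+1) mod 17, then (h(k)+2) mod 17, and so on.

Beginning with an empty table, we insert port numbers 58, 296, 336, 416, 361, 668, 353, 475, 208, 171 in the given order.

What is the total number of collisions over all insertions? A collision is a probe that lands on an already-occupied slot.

58: h=4 → slot 4
296: h=4, probe 4,5 → slot 5
336: h=13 → slot 13
416: h=14 → slot 14
361: h=8 → slot 8
668: h=1 → slot 1
353: h=13, probe 13,14,15 → slot 15
475: h=9 → slot 9
208: h=8, probe 8,9,10 → slot 10
171: h=12 → slot 12
Table: [., 668, ., ., 58, 296, ., ., 361, 475, 208, ., 171, 336, 416, 353, .]

5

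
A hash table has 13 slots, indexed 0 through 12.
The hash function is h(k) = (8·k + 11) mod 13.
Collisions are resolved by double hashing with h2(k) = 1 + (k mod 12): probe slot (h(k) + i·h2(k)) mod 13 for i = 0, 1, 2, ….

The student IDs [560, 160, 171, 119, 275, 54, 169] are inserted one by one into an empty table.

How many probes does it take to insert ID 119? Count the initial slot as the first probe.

2

Insert 560: h=6, slot 6 empty → index 6.
Insert 160: h=4, slot 4 empty → index 4.
Insert 171: h=1, slot 1 empty → index 1.
Insert 119: h=1, h2=12, slot 1 occupied → index 0.
Insert 275: h=1, h2=12, slots 1,0 occupied → index 12.
Insert 54: h=1, h2=7, slot 1 occupied → index 8.
Insert 169: h=11, slot 11 empty → index 11.
Table: [119, 171, -, -, 160, -, 560, -, 54, -, -, 169, 275]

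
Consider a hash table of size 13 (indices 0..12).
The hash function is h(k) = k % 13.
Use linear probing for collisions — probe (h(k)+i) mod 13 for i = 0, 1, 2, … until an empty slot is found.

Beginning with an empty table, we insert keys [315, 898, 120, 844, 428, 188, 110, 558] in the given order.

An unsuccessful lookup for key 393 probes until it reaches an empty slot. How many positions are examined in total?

Insert 315: h=3, slot 3 empty -> index 3.
Insert 898: h=1, slot 1 empty -> index 1.
Insert 120: h=3, slot 3 occupied -> index 4.
Insert 844: h=12, slot 12 empty -> index 12.
Insert 428: h=12, slot 12 occupied -> index 0.
Insert 188: h=6, slot 6 empty -> index 6.
Insert 110: h=6, slot 6 occupied -> index 7.
Insert 558: h=12, slots 12,0,1 occupied -> index 2.
Table: [428, 898, 558, 315, 120, _, 188, 110, _, _, _, _, 844]
Lookup 393: h=3, probe 3,4,5 → slot 5 empty, not found.

3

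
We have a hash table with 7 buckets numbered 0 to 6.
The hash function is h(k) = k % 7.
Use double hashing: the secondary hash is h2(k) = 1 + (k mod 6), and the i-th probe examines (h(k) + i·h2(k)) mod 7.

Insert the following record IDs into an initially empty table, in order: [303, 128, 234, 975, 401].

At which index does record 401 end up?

1

303 hashes to 2; slot 2 is free => place at 2.
128 hashes to 2, h2=3; 2 taken => place at 5.
234 hashes to 3; slot 3 is free => place at 3.
975 hashes to 2, h2=4; 2 taken => place at 6.
401 hashes to 2, h2=6; 2 taken => place at 1.
Table: [-, 401, 303, 234, -, 128, 975]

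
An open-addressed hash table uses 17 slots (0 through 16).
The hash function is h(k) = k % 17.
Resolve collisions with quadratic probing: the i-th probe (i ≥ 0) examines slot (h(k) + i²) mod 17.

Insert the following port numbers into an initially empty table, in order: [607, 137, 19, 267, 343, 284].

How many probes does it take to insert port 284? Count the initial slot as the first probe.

607: h=12 => slot 12
137: h=1 => slot 1
19: h=2 => slot 2
267: h=12, probe 12,13 => slot 13
343: h=3 => slot 3
284: h=12, probe 12,13,16 => slot 16
Table: [_, 137, 19, 343, _, _, _, _, _, _, _, _, 607, 267, _, _, 284]

3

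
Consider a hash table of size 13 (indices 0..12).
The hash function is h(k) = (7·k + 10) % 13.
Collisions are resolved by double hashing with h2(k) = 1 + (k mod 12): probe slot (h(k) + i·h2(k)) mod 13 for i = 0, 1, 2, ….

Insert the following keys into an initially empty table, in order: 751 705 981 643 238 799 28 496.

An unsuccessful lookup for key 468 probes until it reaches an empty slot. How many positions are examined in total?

5

751 hashes to 2; slot 2 is free => place at 2.
705 hashes to 5; slot 5 is free => place at 5.
981 hashes to 0; slot 0 is free => place at 0.
643 hashes to 0, h2=8; 0 taken => place at 8.
238 hashes to 12; slot 12 is free => place at 12.
799 hashes to 0, h2=8; 0,8 taken => place at 3.
28 hashes to 11; slot 11 is free => place at 11.
496 hashes to 11, h2=5; 11,3,8,0,5 taken => place at 10.
Table: [981, -, 751, 799, -, 705, -, -, 643, -, 496, 28, 238]
Lookup 468: h=10, h2=1, probe 10,11,12,0,1 → slot 1 empty, not found.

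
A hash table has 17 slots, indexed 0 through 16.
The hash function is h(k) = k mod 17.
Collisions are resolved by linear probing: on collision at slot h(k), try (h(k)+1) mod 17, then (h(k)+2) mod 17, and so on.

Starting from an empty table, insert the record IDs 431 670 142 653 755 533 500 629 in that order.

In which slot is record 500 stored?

Insert 431: h=6, slot 6 empty -> index 6.
Insert 670: h=7, slot 7 empty -> index 7.
Insert 142: h=6, slots 6,7 occupied -> index 8.
Insert 653: h=7, slots 7,8 occupied -> index 9.
Insert 755: h=7, slots 7,8,9 occupied -> index 10.
Insert 533: h=6, slots 6,7,8,9,10 occupied -> index 11.
Insert 500: h=7, slots 7,8,9,10,11 occupied -> index 12.
Insert 629: h=0, slot 0 empty -> index 0.
Table: [629, —, —, —, —, —, 431, 670, 142, 653, 755, 533, 500, —, —, —, —]

12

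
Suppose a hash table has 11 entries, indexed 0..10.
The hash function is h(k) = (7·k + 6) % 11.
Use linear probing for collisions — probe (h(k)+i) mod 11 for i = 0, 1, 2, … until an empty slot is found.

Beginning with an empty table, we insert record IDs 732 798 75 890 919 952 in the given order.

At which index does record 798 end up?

5

Insert 732: h=4, slot 4 empty => index 4.
Insert 798: h=4, slot 4 occupied => index 5.
Insert 75: h=3, slot 3 empty => index 3.
Insert 890: h=10, slot 10 empty => index 10.
Insert 919: h=4, slots 4,5 occupied => index 6.
Insert 952: h=4, slots 4,5,6 occupied => index 7.
Table: [∅, ∅, ∅, 75, 732, 798, 919, 952, ∅, ∅, 890]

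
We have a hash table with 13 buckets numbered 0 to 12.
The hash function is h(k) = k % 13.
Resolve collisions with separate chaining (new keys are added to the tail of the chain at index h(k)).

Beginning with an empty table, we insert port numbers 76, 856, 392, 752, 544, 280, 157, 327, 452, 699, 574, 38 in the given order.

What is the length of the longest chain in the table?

76 → bucket 11
856 → bucket 11 (collision)
392 → bucket 2
752 → bucket 11 (collision)
544 → bucket 11 (collision)
280 → bucket 7
157 → bucket 1
327 → bucket 2 (collision)
452 → bucket 10
699 → bucket 10 (collision)
574 → bucket 2 (collision)
38 → bucket 12
Final buckets:
0: -
1: 157
2: 392 -> 327 -> 574
3: -
4: -
5: -
6: -
7: 280
8: -
9: -
10: 452 -> 699
11: 76 -> 856 -> 752 -> 544
12: 38

4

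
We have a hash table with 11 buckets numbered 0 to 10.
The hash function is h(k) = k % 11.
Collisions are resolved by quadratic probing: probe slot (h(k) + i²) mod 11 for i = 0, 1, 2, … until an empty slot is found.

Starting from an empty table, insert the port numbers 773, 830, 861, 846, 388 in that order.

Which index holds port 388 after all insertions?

7

773 hashes to 3; slot 3 is free → place at 3.
830 hashes to 5; slot 5 is free → place at 5.
861 hashes to 3; 3 taken → place at 4.
846 hashes to 10; slot 10 is free → place at 10.
388 hashes to 3; 3,4 taken → place at 7.
Table: [-, -, -, 773, 861, 830, -, 388, -, -, 846]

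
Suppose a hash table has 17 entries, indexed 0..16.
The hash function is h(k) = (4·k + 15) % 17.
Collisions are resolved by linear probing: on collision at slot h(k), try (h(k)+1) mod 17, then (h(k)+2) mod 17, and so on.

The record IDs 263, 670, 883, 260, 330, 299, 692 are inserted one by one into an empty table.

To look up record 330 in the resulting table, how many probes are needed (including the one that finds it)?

2

263 hashes to 13; slot 13 is free -> place at 13.
670 hashes to 9; slot 9 is free -> place at 9.
883 hashes to 11; slot 11 is free -> place at 11.
260 hashes to 1; slot 1 is free -> place at 1.
330 hashes to 9; 9 taken -> place at 10.
299 hashes to 4; slot 4 is free -> place at 4.
692 hashes to 12; slot 12 is free -> place at 12.
Table: [∅, 260, ∅, ∅, 299, ∅, ∅, ∅, ∅, 670, 330, 883, 692, 263, ∅, ∅, ∅]
Lookup 330: h=9, probe 9,10 → found at 10.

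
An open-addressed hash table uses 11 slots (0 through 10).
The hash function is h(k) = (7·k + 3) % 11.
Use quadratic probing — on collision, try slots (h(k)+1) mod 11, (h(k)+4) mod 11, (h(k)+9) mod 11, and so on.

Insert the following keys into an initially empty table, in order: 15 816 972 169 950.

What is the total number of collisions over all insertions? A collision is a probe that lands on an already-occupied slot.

15 hashes to 9; slot 9 is free => place at 9.
816 hashes to 6; slot 6 is free => place at 6.
972 hashes to 9; 9 taken => place at 10.
169 hashes to 9; 9,10 taken => place at 2.
950 hashes to 9; 9,10,2 taken => place at 7.
Table: [_, _, 169, _, _, _, 816, 950, _, 15, 972]

6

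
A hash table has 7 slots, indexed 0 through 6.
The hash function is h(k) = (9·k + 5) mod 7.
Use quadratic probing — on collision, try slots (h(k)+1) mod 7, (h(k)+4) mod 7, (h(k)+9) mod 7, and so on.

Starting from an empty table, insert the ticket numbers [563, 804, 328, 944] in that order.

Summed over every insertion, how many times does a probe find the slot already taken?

Insert 563: h=4, slot 4 empty → index 4.
Insert 804: h=3, slot 3 empty → index 3.
Insert 328: h=3, slots 3,4 occupied → index 0.
Insert 944: h=3, slots 3,4,0 occupied → index 5.
Table: [328, -, -, 804, 563, 944, -]

5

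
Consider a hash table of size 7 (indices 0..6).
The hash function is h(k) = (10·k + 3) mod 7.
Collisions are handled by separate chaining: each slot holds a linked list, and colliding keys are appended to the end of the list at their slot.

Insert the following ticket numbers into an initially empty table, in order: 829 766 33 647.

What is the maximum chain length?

Insert 829: h=5, bucket 5 empty → new chain.
Insert 766: h=5, bucket 5 nonempty → append to chain.
Insert 33: h=4, bucket 4 empty → new chain.
Insert 647: h=5, bucket 5 nonempty → append to chain.
Final buckets:
0: .
1: .
2: .
3: .
4: 33
5: 829 -> 766 -> 647
6: .

3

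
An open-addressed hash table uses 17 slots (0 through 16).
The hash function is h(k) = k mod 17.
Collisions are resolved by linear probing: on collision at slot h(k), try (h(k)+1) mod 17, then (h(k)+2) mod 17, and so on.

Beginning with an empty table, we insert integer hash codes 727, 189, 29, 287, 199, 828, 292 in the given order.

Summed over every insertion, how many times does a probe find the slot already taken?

6

Insert 727: h=13, slot 13 empty -> index 13.
Insert 189: h=2, slot 2 empty -> index 2.
Insert 29: h=12, slot 12 empty -> index 12.
Insert 287: h=15, slot 15 empty -> index 15.
Insert 199: h=12, slots 12,13 occupied -> index 14.
Insert 828: h=12, slots 12,13,14,15 occupied -> index 16.
Insert 292: h=3, slot 3 empty -> index 3.
Table: [—, —, 189, 292, —, —, —, —, —, —, —, —, 29, 727, 199, 287, 828]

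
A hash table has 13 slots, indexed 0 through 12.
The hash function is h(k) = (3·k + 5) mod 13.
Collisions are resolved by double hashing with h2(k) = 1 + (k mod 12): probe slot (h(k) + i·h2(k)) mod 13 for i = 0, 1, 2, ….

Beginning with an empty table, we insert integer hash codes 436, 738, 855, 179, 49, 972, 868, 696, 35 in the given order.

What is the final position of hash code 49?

11

436 hashes to 0; slot 0 is free -> place at 0.
738 hashes to 9; slot 9 is free -> place at 9.
855 hashes to 9, h2=4; 9,0 taken -> place at 4.
179 hashes to 9, h2=12; 9 taken -> place at 8.
49 hashes to 9, h2=2; 9 taken -> place at 11.
972 hashes to 9, h2=1; 9 taken -> place at 10.
868 hashes to 9, h2=5; 9 taken -> place at 1.
696 hashes to 0, h2=1; 0,1 taken -> place at 2.
35 hashes to 6; slot 6 is free -> place at 6.
Table: [436, 868, 696, -, 855, -, 35, -, 179, 738, 972, 49, -]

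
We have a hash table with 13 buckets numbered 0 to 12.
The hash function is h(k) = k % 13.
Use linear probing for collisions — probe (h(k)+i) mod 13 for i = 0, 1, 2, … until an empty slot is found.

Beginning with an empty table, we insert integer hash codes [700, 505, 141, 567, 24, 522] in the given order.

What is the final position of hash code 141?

Insert 700: h=11, slot 11 empty -> index 11.
Insert 505: h=11, slot 11 occupied -> index 12.
Insert 141: h=11, slots 11,12 occupied -> index 0.
Insert 567: h=8, slot 8 empty -> index 8.
Insert 24: h=11, slots 11,12,0 occupied -> index 1.
Insert 522: h=2, slot 2 empty -> index 2.
Table: [141, 24, 522, ., ., ., ., ., 567, ., ., 700, 505]

0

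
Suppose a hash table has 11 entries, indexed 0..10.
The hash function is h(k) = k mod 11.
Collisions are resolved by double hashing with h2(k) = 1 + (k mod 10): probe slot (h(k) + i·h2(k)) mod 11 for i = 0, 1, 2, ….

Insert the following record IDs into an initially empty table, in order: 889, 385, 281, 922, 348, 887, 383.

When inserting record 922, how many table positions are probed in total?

889: h=9 → slot 9
385: h=0 → slot 0
281: h=6 → slot 6
922: h=9, h2=3, probe 9,1 → slot 1
348: h=7 → slot 7
887: h=7, h2=8, probe 7,4 → slot 4
383: h=9, h2=4, probe 9,2 → slot 2
Table: [385, 922, 383, -, 887, -, 281, 348, -, 889, -]

2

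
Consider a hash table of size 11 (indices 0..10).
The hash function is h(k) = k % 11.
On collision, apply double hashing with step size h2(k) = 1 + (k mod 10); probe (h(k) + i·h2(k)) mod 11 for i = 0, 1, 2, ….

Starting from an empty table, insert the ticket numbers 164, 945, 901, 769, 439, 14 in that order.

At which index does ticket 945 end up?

Insert 164: h=10, slot 10 empty → index 10.
Insert 945: h=10, h2=6, slot 10 occupied → index 5.
Insert 901: h=10, h2=2, slot 10 occupied → index 1.
Insert 769: h=10, h2=10, slot 10 occupied → index 9.
Insert 439: h=10, h2=10, slots 10,9 occupied → index 8.
Insert 14: h=3, slot 3 empty → index 3.
Table: [—, 901, —, 14, —, 945, —, —, 439, 769, 164]

5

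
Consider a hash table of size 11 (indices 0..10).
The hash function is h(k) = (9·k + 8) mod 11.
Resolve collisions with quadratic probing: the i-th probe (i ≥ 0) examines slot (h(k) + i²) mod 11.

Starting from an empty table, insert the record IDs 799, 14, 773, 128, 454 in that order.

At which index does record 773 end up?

3

799 hashes to 5; slot 5 is free -> place at 5.
14 hashes to 2; slot 2 is free -> place at 2.
773 hashes to 2; 2 taken -> place at 3.
128 hashes to 5; 5 taken -> place at 6.
454 hashes to 2; 2,3,6 taken -> place at 0.
Table: [454, —, 14, 773, —, 799, 128, —, —, —, —]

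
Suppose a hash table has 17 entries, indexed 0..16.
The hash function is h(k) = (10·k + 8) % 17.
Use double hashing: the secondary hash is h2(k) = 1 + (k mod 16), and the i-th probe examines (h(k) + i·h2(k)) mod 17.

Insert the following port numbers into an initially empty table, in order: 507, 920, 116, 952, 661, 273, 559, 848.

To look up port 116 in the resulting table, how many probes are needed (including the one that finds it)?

507: h=12 → slot 12
920: h=11 → slot 11
116: h=12, h2=5, probe 12,0 → slot 0
952: h=8 → slot 8
661: h=5 → slot 5
273: h=1 → slot 1
559: h=5, h2=16, probe 5,4 → slot 4
848: h=5, h2=1, probe 5,6 → slot 6
Table: [116, 273, ∅, ∅, 559, 661, 848, ∅, 952, ∅, ∅, 920, 507, ∅, ∅, ∅, ∅]
Lookup 116: h=12, h2=5, probe 12,0 → found at 0.

2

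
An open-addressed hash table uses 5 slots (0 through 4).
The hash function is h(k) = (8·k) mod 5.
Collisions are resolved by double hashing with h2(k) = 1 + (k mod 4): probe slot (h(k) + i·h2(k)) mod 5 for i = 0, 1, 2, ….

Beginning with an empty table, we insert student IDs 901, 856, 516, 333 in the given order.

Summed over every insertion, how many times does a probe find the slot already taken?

901: h=3 → slot 3
856: h=3, h2=1, probe 3,4 → slot 4
516: h=3, h2=1, probe 3,4,0 → slot 0
333: h=4, h2=2, probe 4,1 → slot 1
Table: [516, 333, ∅, 901, 856]

4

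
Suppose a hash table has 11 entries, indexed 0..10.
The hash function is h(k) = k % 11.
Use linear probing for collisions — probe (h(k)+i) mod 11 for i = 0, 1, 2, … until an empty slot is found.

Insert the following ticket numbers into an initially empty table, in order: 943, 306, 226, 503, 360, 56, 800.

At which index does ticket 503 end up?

10

943: h=8 → slot 8
306: h=9 → slot 9
226: h=6 → slot 6
503: h=8, probe 8,9,10 → slot 10
360: h=8, probe 8,9,10,0 → slot 0
56: h=1 → slot 1
800: h=8, probe 8,9,10,0,1,2 → slot 2
Table: [360, 56, 800, -, -, -, 226, -, 943, 306, 503]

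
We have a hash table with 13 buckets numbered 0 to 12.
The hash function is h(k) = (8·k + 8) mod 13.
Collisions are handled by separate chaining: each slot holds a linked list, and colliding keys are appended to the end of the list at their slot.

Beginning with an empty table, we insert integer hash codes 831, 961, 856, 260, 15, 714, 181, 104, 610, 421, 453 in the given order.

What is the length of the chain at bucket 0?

5

831 → bucket 0
961 → bucket 0 (collision)
856 → bucket 5
260 → bucket 8
15 → bucket 11
714 → bucket 0 (collision)
181 → bucket 0 (collision)
104 → bucket 8 (collision)
610 → bucket 0 (collision)
421 → bucket 9
453 → bucket 5 (collision)
Final buckets:
0: 831 -> 961 -> 714 -> 181 -> 610
1: —
2: —
3: —
4: —
5: 856 -> 453
6: —
7: —
8: 260 -> 104
9: 421
10: —
11: 15
12: —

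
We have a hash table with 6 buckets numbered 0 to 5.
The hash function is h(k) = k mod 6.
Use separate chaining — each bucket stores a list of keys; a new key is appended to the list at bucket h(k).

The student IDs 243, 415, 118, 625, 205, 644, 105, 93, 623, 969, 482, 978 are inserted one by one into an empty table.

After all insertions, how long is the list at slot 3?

243 -> bucket 3
415 -> bucket 1
118 -> bucket 4
625 -> bucket 1 (collision)
205 -> bucket 1 (collision)
644 -> bucket 2
105 -> bucket 3 (collision)
93 -> bucket 3 (collision)
623 -> bucket 5
969 -> bucket 3 (collision)
482 -> bucket 2 (collision)
978 -> bucket 0
Final buckets:
0: 978
1: 415 -> 625 -> 205
2: 644 -> 482
3: 243 -> 105 -> 93 -> 969
4: 118
5: 623

4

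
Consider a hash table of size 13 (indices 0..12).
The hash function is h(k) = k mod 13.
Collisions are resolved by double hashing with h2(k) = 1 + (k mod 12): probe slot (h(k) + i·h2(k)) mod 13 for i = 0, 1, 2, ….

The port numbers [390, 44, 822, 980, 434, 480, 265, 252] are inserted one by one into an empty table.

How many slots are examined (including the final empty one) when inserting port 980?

390: h=0 => slot 0
44: h=5 => slot 5
822: h=3 => slot 3
980: h=5, h2=9, probe 5,1 => slot 1
434: h=5, h2=3, probe 5,8 => slot 8
480: h=12 => slot 12
265: h=5, h2=2, probe 5,7 => slot 7
252: h=5, h2=1, probe 5,6 => slot 6
Table: [390, 980, _, 822, _, 44, 252, 265, 434, _, _, _, 480]

2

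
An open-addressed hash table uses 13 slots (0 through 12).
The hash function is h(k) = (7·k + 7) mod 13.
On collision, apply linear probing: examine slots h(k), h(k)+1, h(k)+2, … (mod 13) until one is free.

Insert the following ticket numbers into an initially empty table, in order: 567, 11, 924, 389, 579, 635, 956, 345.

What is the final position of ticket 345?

8

567: h=11 => slot 11
11: h=6 => slot 6
924: h=1 => slot 1
389: h=0 => slot 0
579: h=4 => slot 4
635: h=6, probe 6,7 => slot 7
956: h=4, probe 4,5 => slot 5
345: h=4, probe 4,5,6,7,8 => slot 8
Table: [389, 924, ., ., 579, 956, 11, 635, 345, ., ., 567, .]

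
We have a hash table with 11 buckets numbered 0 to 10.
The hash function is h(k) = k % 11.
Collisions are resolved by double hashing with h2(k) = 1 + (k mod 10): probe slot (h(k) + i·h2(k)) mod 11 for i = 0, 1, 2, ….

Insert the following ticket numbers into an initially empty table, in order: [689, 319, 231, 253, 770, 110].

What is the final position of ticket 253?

4

689 hashes to 7; slot 7 is free => place at 7.
319 hashes to 0; slot 0 is free => place at 0.
231 hashes to 0, h2=2; 0 taken => place at 2.
253 hashes to 0, h2=4; 0 taken => place at 4.
770 hashes to 0, h2=1; 0 taken => place at 1.
110 hashes to 0, h2=1; 0,1,2 taken => place at 3.
Table: [319, 770, 231, 110, 253, —, —, 689, —, —, —]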